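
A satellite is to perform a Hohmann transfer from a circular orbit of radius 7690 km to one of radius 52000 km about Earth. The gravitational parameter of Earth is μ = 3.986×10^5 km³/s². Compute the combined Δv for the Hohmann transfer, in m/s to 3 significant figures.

The Hohmann ellipse has a_t = (r₁ + r₂)/2 = 29845 km.
Circular speed at r₁: v₁ = √(μ/r₁) = √(3.986×10^5/7690) = 7.1996 km/s.
On the transfer ellipse at r₁, vis-viva gives v_p = √[μ(2/r₁ − 1/a_t)] = 9.5032 km/s.
First burn Δv₁ = |v_p − v₁| = 2.304 km/s.
Circular speed at r₂: v₂ = √(μ/r₂) = 2.7686 km/s.
Transfer-orbit speed at r₂: v_a = √[μ(2/r₂ − 1/a_t)] = 1.4054 km/s.
Second burn Δv₂ = |v₂ − v_a| = 1.363 km/s.
Total Δv = Δv₁ + Δv₂ = 3.667 km/s.

Δv = 3670 m/s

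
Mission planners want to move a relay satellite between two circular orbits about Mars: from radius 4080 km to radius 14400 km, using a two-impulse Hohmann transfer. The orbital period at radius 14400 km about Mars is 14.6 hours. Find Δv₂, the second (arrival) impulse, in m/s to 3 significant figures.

From Kepler's third law T² = 4π²r³/μ at r = 14400 km, T = 14.6 hours = 14.6 × 3600 s = 52560 s: μ = 4π²r³/T² = 42671.4 km³/s².
Semi-major axis of the transfer orbit: a_t = (4080 + 14400)/2 = 9240 km.
Circular speed at r = 14400 km: v_c = √(μ/r) = 1.7214 km/s.
Transfer-orbit speed at the same r (vis-viva, a = a_t): v_t = √[μ(2/r − 1/a_t)] = 1.1439 km/s.
Δv₂ = |v_t − v_c| = |1.1439 − 1.7214| = 0.5775 km/s.

Δv₂ = 578 m/s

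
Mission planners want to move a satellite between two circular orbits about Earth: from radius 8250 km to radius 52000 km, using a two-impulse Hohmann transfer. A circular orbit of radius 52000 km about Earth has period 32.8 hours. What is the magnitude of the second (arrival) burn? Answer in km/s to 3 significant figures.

From Kepler's third law T² = 4π²r³/μ at r = 52000 km, T = 32.8 hours = 32.8 × 3600 s = 1.1808×10^5 s: μ = 4π²r³/T² = 3.98123×10^5 km³/s².
Semi-major axis of the transfer orbit: a_t = (8250 + 52000)/2 = 30125 km.
Circular speed at r = 52000 km: v_c = √(μ/r) = 2.767 km/s.
Transfer-orbit speed at the same r (vis-viva, a = a_t): v_t = √[μ(2/r − 1/a_t)] = 1.448 km/s.
Δv₂ = |v_t − v_c| = |1.448 − 2.767| = 1.319 km/s.

Δv₂ = 1.32 km/s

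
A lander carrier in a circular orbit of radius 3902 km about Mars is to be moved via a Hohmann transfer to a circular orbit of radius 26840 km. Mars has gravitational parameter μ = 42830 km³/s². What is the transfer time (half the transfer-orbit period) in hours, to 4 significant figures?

Semi-major axis of the transfer orbit: a_t = (3902 + 26840)/2 = 15371 km.
By Kepler's third law the transfer-orbit period is T = 2π√(a_t³/μ), so t = T/2 = 28930 s.
Converting: 28930 s ÷ 3600 s/hour = 8.036 hours.

t = 8.036 hours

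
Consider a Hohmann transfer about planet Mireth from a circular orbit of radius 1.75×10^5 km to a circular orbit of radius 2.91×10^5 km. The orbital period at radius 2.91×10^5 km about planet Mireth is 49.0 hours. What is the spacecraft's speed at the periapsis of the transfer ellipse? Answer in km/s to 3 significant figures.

From Kepler's third law T² = 4π²r³/μ at r = 2.91×10^5 km, T = 49.0 hours = 49.0 × 3600 s = 1.764×10^5 s: μ = 4π²r³/T² = 3.12638×10^7 km³/s².
Transfer-ellipse semi-major axis a_t = (r₁ + r₂)/2 = (1.750×10^5 + 2.910×10^5)/2 = 2.330×10^5 km.
The periapsis of the transfer ellipse is at r = 1.750×10^5 km.
From the vis-viva equation, v = √[μ(2/r − 1/a_t)] = 14.94 km/s.

v = 14.9 km/s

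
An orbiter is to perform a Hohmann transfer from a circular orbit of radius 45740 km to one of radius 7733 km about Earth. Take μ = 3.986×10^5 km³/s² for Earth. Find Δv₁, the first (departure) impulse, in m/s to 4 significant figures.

The Hohmann ellipse has a_t = (r₁ + r₂)/2 = 26736.5 km.
On the circular orbit at r = 45740 km, v_c = √(μ/r) = 2.952 km/s.
Vis-viva on the transfer ellipse at r = 45740 km gives v_t = √[μ(2/r − 1/a_t)] = 1.588 km/s.
Δv₁ = |v_t − v_c| = |1.588 − 2.952| = 1.364 km/s.

Δv₁ = 1364 m/s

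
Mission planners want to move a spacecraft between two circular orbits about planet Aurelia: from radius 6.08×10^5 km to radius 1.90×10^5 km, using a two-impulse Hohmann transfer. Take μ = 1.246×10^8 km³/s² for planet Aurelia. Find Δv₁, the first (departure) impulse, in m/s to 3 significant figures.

Transfer-ellipse semi-major axis a_t = (r₁ + r₂)/2 = (6.080×10^5 + 1.900×10^5)/2 = 3.990×10^5 km.
Circular speed at r = 6.080×10^5 km: v_c = √(μ/r) = 14.316 km/s.
Transfer-orbit speed at the same r (vis-viva, a = a_t): v_t = √[μ(2/r − 1/a_t)] = 9.8786 km/s.
Δv₁ = |v_t − v_c| = |9.8786 − 14.316| = 4.437 km/s.

Δv₁ = 4440 m/s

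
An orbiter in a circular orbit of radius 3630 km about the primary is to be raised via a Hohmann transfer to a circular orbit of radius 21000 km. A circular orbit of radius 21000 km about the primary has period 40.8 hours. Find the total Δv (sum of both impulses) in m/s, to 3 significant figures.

From Kepler's third law T² = 4π²r³/μ at r = 21000 km, T = 40.8 hours = 40.8 × 3600 s = 1.4688×10^5 s: μ = 4π²r³/T² = 16947.0 km³/s².
Transfer-ellipse semi-major axis a_t = (r₁ + r₂)/2 = (3630 + 21000)/2 = 12315 km.
Circular speed at r₁: v₁ = √(μ/r₁) = √(16947.0/3630) = 2.1607 km/s.
Transfer-orbit speed at r₁ (vis-viva equation): v_p = √[μ(2/r₁ − 1/a_t)] = 2.8215 km/s.
First burn Δv₁ = |v_p − v₁| = 0.6608 km/s.
Circular speed at r₂: v₂ = √(μ/r₂) = 0.8983 km/s.
Transfer-orbit speed at r₂: v_a = √[μ(2/r₂ − 1/a_t)] = 0.4877 km/s.
Second burn Δv₂ = |v₂ − v_a| = 0.4106 km/s.
Δv = Δv₁ + Δv₂ = 0.6608 + 0.4106 = 1.071 km/s.

Δv = 1070 m/s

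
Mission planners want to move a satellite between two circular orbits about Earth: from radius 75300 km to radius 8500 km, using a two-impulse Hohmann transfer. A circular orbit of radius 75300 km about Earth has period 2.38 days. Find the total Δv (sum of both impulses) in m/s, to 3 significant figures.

From Kepler's third law T² = 4π²r³/μ at r = 75300 km, T = 2.38 days = 2.38 × 86400 s = 2.05632×10^5 s: μ = 4π²r³/T² = 3.98624×10^5 km³/s².
The Hohmann ellipse has a_t = (r₁ + r₂)/2 = 41900 km.
Circular speed at r₁: v₁ = √(μ/r₁) = √(3.98624×10^5/75300) = 2.301 km/s.
On the transfer ellipse at r₁, vis-viva equation gives v_a = √[μ(2/r₁ − 1/a_t)] = 1.036 km/s.
First burn Δv₁ = |v_a − v₁| = 1.265 km/s.
Circular speed at r₂: v₂ = √(μ/r₂) = 6.848 km/s.
Transfer-orbit speed at r₂: v_p = √[μ(2/r₂ − 1/a_t)] = 9.180 km/s.
Second burn Δv₂ = |v₂ − v_p| = 2.332 km/s.
Total Δv = Δv₁ + Δv₂ = 3.597 km/s.

Δv = 3600 m/s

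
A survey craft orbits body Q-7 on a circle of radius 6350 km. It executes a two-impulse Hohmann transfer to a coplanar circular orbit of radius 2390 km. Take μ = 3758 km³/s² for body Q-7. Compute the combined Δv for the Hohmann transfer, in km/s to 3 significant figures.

Transfer-ellipse semi-major axis a_t = (r₁ + r₂)/2 = (6350 + 2390)/2 = 4370 km.
At r₁ the circular-orbit speed is v₁ = √(μ/r₁) = 0.7693 km/s.
Transfer-orbit speed at r₁ (v² = μ(2/r − 1/a)): v_a = √[μ(2/r₁ − 1/a_t)] = 0.5689 km/s.
First burn Δv₁ = |v_a − v₁| = 0.2004 km/s.
At r₂, v₂ = √(μ/r₂) = 1.25395 km/s.
Transfer-orbit speed at r₂: v_p = √[μ(2/r₂ − 1/a_t)] = 1.51156 km/s.
Second burn Δv₂ = |v₂ − v_p| = 0.2576 km/s.
Δv = Δv₁ + Δv₂ = 0.2004 + 0.2576 = 0.4580 km/s.

Δv = 0.458 km/s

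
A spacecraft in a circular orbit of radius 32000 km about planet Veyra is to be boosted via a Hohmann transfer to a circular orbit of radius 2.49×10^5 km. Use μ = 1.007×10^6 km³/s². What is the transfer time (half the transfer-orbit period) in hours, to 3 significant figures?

t = 45.8 hours

Transfer-ellipse semi-major axis a_t = (r₁ + r₂)/2 = (32000 + 2.490×10^5)/2 = 1.405×10^5 km.
Transfer time t = π√(a_t³/μ) = π√((1.405×10^5)³ / 1.007×10^6) = 1.649×10^5 s.
Converting: 1.649×10^5 s ÷ 3600 s/hour = 45.8 hours.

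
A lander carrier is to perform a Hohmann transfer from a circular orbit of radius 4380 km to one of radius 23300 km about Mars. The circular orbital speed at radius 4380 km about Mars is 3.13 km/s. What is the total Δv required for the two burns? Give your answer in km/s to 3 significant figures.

From the circular-orbit relation v² = μ/r at r = 4380 km: μ = v²r = (3.13)² × 4380 = 42910.4 km³/s².
Semi-major axis of the transfer orbit: a_t = (4380 + 23300)/2 = 13840 km.
Circular speed at r₁: v₁ = √(μ/r₁) = √(42910.4/4380) = 3.1300 km/s.
Transfer-orbit speed at r₁ (vis-viva equation): v_p = √[μ(2/r₁ − 1/a_t)] = 4.0612 km/s.
First burn Δv₁ = |v_p − v₁| = 0.9312 km/s.
Circular speed at r₂: v₂ = √(μ/r₂) = 1.357 km/s.
Transfer-orbit speed at r₂: v_a = √[μ(2/r₂ − 1/a_t)] = 0.7634 km/s.
Second burn Δv₂ = |v₂ − v_a| = 0.5936 km/s.
Total Δv = Δv₁ + Δv₂ = 1.525 km/s.

Δv = 1.52 km/s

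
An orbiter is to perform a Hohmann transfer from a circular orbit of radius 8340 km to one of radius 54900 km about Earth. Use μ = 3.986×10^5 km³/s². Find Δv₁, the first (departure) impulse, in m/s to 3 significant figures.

Δv₁ = 2200 m/s

Transfer-ellipse semi-major axis a_t = (r₁ + r₂)/2 = (8340 + 54900)/2 = 31620 km.
On the circular orbit at r = 8340 km, v_c = √(μ/r) = 6.913 km/s.
Transfer-orbit speed at the same r (vis-viva, a = a_t): v_t = √[μ(2/r − 1/a_t)] = 9.109 km/s.
Δv₁ = |v_t − v_c| = |9.109 − 6.913| = 2.196 km/s.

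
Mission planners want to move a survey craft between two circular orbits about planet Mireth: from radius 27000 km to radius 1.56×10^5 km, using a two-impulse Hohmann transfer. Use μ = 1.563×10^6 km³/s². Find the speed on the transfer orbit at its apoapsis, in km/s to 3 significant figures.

v = 1.72 km/s

Semi-major axis of the transfer orbit: a_t = (27000 + 1.560×10^5)/2 = 91500 km.
The apoapsis of the transfer ellipse is at r = 1.560×10^5 km.
Applying v² = μ(2/r − 1/a_t): v = 1.719 km/s.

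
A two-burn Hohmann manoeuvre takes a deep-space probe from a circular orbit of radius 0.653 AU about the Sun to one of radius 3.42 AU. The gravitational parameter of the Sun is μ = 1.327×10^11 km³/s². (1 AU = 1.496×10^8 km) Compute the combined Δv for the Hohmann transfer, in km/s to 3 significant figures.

In km: r₁ = 0.653 × 1.496×10^8 = 9.76888×10^7 km; r₂ = 3.42 × 1.496×10^8 = 5.11632×10^8 km.
The Hohmann ellipse has a_t = (r₁ + r₂)/2 = 3.046604×10^8 km.
Circular speed at r₁: v₁ = √(μ/r₁) = √(1.327×10^11/9.76888×10^7) = 36.856 km/s.
On the transfer ellipse at r₁, v² = μ(2/r − 1/a) gives v_p = √[μ(2/r₁ − 1/a_t)] = 47.762 km/s.
First burn Δv₁ = |v_p − v₁| = 10.906 km/s.
At r₂, v₂ = √(μ/r₂) = 16.1048 km/s.
Transfer-orbit speed at r₂: v_a = √[μ(2/r₂ − 1/a_t)] = 9.11950 km/s.
Second burn Δv₂ = |v₂ − v_a| = 6.9853 km/s.
Total Δv = Δv₁ + Δv₂ = 17.89 km/s.

Δv = 17.9 km/s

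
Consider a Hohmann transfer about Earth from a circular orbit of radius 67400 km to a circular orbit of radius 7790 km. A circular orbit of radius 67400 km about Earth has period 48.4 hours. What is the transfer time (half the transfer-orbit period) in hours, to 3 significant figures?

t = 10.1 hours

From Kepler's third law T² = 4π²r³/μ at r = 67400 km, T = 48.4 hours = 48.4 × 3600 s = 1.7424×10^5 s: μ = 4π²r³/T² = 3.98147×10^5 km³/s².
Transfer-ellipse semi-major axis a_t = (r₁ + r₂)/2 = (67400 + 7790)/2 = 37595 km.
Transfer time t = π√(a_t³/μ) = π√((37595)³ / 3.98147×10^5) = 36290 s.
Converting: 36290 s ÷ 3600 s/hour = 10.1 hours.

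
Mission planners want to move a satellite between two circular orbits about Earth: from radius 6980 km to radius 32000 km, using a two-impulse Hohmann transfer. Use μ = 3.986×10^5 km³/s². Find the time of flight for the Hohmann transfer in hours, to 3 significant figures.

Semi-major axis of the transfer orbit: a_t = (6980 + 32000)/2 = 19490 km.
By Kepler's third law the transfer-orbit period is T = 2π√(a_t³/μ), so t = T/2 = 13540 s.
Converting: 13540 s ÷ 3600 s/hour = 3.76 hours.

t = 3.76 hours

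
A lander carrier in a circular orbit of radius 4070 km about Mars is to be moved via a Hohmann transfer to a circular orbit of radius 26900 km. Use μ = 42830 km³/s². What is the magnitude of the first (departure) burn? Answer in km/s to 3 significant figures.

Semi-major axis of the transfer orbit: a_t = (4070 + 26900)/2 = 15485 km.
On the circular orbit at r = 4070 km, v_c = √(μ/r) = 3.244 km/s.
Vis-viva on the transfer ellipse at r = 4070 km gives v_t = √[μ(2/r − 1/a_t)] = 4.276 km/s.
Δv₁ = |v_t − v_c| = |4.276 − 3.244| = 1.032 km/s.

Δv₁ = 1.03 km/s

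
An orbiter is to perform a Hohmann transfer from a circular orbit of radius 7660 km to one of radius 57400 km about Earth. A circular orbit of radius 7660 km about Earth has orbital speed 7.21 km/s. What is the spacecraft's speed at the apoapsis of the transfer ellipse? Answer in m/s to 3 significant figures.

From the circular-orbit relation v² = μ/r at r = 7660 km: μ = v²r = (7.21)² × 7660 = 3.98198×10^5 km³/s².
The Hohmann ellipse has a_t = (r₁ + r₂)/2 = 32530 km.
At apoapsis, r = 57400 km.
From the vis-viva equation, v = √[μ(2/r − 1/a_t)] = 1.278 km/s.

v = 1280 m/s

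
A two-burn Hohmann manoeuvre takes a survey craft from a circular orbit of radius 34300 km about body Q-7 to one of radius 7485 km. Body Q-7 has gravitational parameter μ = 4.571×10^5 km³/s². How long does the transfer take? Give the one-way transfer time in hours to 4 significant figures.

t = 3.898 hours

The Hohmann ellipse has a_t = (r₁ + r₂)/2 = 20892.5 km.
Transfer time t = π√(a_t³/μ) = π√((20892.5)³ / 4.571×10^5) = 14032 s.
Converting: 14032 s ÷ 3600 s/hour = 3.898 hours.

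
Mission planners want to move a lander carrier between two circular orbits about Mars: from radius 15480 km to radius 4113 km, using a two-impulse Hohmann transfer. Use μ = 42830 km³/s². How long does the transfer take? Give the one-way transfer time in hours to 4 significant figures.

The Hohmann ellipse has a_t = (r₁ + r₂)/2 = 9796.5 km.
Half the transfer-orbit period gives t = π√(a_t³/μ) = 14720 s.
Converting: 14720 s ÷ 3600 s/hour = 4.089 hours.

t = 4.089 hours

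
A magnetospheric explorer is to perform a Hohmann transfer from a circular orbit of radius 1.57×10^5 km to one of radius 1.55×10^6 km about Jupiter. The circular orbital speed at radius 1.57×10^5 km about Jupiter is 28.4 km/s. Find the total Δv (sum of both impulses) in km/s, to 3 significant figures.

From the circular-orbit relation v² = μ/r at r = 1.57×10^5 km: μ = v²r = (28.4)² × 1.57×10^5 = 1.26630×10^8 km³/s².
Transfer-ellipse semi-major axis a_t = (r₁ + r₂)/2 = (1.570×10^5 + 1.550×10^6)/2 = 8.535×10^5 km.
At r₁ the circular-orbit speed is v₁ = √(μ/r₁) = 28.400 km/s.
On the transfer ellipse at r₁, vis-viva gives v_p = √[μ(2/r₁ − 1/a_t)] = 38.272 km/s.
First burn Δv₁ = |v_p − v₁| = 9.872 km/s.
Circular speed at r₂: v₂ = √(μ/r₂) = 9.039 km/s.
Transfer-orbit speed at r₂: v_a = √[μ(2/r₂ − 1/a_t)] = 3.877 km/s.
Second burn Δv₂ = |v₂ − v_a| = 5.162 km/s.
Δv = Δv₁ + Δv₂ = 9.872 + 5.162 = 15.03 km/s.

Δv = 15.0 km/s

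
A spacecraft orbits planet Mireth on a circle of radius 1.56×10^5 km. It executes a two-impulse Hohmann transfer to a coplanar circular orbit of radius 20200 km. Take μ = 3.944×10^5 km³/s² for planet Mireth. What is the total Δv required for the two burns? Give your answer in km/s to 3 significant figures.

Transfer-ellipse semi-major axis a_t = (r₁ + r₂)/2 = (1.560×10^5 + 20200)/2 = 88100 km.
At r₁ the circular-orbit speed is v₁ = √(μ/r₁) = 1.59003 km/s.
Transfer-orbit speed at r₁ (vis-viva equation): v_a = √[μ(2/r₁ − 1/a_t)] = 0.761367 km/s.
First burn Δv₁ = |v_a − v₁| = 0.8287 km/s.
Circular speed at r₂: v₂ = √(μ/r₂) = 4.419 km/s.
Transfer-orbit speed at r₂: v_p = √[μ(2/r₂ − 1/a_t)] = 5.880 km/s.
Second burn Δv₂ = |v₂ − v_p| = 1.461 km/s.
Total Δv = Δv₁ + Δv₂ = 2.290 km/s.

Δv = 2.29 km/s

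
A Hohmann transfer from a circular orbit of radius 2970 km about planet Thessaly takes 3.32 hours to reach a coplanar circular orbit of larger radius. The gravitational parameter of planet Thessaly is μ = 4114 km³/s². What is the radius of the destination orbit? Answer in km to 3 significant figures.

r₂ = 4840 km

Transfer time t = 3.32 hours = 11952 s, and t = π√(a_t³/μ).
So a_t = (μ t²/π²)^(1/3) = (4114 × (11952)² / π²)^(1/3) = 3904.9 km.
Since a_t = (r₁ + r₂)/2, r₂ = 2a_t − r₁ = 2×3904.9 − 2970 = 4839.8 km.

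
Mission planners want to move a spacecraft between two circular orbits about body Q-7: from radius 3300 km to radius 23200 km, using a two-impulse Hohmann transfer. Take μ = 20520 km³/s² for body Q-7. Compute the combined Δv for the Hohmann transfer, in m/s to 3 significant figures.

Transfer-ellipse semi-major axis a_t = (r₁ + r₂)/2 = (3300 + 23200)/2 = 13250 km.
Circular speed at r₁: v₁ = √(μ/r₁) = √(20520/3300) = 2.494 km/s.
On the transfer ellipse at r₁, vis-viva gives v_p = √[μ(2/r₁ − 1/a_t)] = 3.300 km/s.
First burn Δv₁ = |v_p − v₁| = 0.8060 km/s.
Circular speed at r₂: v₂ = √(μ/r₂) = 0.94047 km/s.
Transfer-orbit speed at r₂: v_a = √[μ(2/r₂ − 1/a_t)] = 0.46935 km/s.
Second burn Δv₂ = |v₂ − v_a| = 0.4711 km/s.
Total Δv = Δv₁ + Δv₂ = 1.277 km/s.

Δv = 1280 m/s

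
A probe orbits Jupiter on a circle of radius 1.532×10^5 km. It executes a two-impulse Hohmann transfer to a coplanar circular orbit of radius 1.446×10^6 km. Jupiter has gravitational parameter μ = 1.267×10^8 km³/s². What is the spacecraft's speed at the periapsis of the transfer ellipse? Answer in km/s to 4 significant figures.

v = 38.67 km/s

Semi-major axis of the transfer orbit: a_t = (1.532×10^5 + 1.446×10^6)/2 = 7.996×10^5 km.
The periapsis of the transfer ellipse is at r = 1.532×10^5 km.
Applying v² = μ(2/r − 1/a_t): v = 38.67 km/s.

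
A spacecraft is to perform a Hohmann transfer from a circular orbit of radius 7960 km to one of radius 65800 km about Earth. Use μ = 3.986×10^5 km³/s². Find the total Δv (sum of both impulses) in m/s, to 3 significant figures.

The Hohmann ellipse has a_t = (r₁ + r₂)/2 = 36880 km.
Circular speed at r₁: v₁ = √(μ/r₁) = √(3.986×10^5/7960) = 7.076 km/s.
On the transfer ellipse at r₁, v² = μ(2/r − 1/a) gives v_p = √[μ(2/r₁ − 1/a_t)] = 9.452 km/s.
First burn Δv₁ = |v_p − v₁| = 2.376 km/s.
At r₂, v₂ = √(μ/r₂) = 2.461 km/s.
Transfer-orbit speed at r₂: v_a = √[μ(2/r₂ − 1/a_t)] = 1.143 km/s.
Second burn Δv₂ = |v₂ − v_a| = 1.318 km/s.
Δv = Δv₁ + Δv₂ = 2.376 + 1.318 = 3.694 km/s.

Δv = 3690 m/s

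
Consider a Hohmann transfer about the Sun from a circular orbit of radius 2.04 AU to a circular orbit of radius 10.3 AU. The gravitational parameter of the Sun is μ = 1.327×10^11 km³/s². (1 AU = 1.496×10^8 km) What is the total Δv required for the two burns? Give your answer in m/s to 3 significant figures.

Δv = 10000 m/s

In km: r₁ = 2.04 × 1.496×10^8 = 3.05184×10^8 km; r₂ = 10.3 × 1.496×10^8 = 1.54088×10^9 km.
The Hohmann ellipse has a_t = (r₁ + r₂)/2 = 9.23032×10^8 km.
Circular speed at r₁: v₁ = √(μ/r₁) = √(1.327×10^11/3.05184×10^8) = 20.85 km/s.
On the transfer ellipse at r₁, v² = μ(2/r − 1/a) gives v_p = √[μ(2/r₁ − 1/a_t)] = 26.94 km/s.
First burn Δv₁ = |v_p − v₁| = 6.090 km/s.
At r₂, v₂ = √(μ/r₂) = 9.280 km/s.
Transfer-orbit speed at r₂: v_a = √[μ(2/r₂ − 1/a_t)] = 5.336 km/s.
Second burn Δv₂ = |v₂ − v_a| = 3.944 km/s.
Total Δv = Δv₁ + Δv₂ = 10.03 km/s.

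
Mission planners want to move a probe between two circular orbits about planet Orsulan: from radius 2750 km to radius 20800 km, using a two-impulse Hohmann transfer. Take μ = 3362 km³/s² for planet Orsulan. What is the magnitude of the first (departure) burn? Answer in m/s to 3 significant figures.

Δv₁ = 364 m/s

Semi-major axis of the transfer orbit: a_t = (2750 + 20800)/2 = 11775 km.
On the circular orbit at r = 2750 km, v_c = √(μ/r) = 1.10569 km/s.
Transfer-orbit speed at the same r (vis-viva, a = a_t): v_t = √[μ(2/r − 1/a_t)] = 1.46955 km/s.
Δv₁ = |v_t − v_c| = |1.46955 − 1.10569| = 0.3639 km/s.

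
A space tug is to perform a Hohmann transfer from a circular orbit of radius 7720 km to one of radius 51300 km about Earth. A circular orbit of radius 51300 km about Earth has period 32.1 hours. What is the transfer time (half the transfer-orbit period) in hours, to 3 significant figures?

t = 7.00 hours

From Kepler's third law T² = 4π²r³/μ at r = 51300 km, T = 32.1 hours = 32.1 × 3600 s = 1.1556×10^5 s: μ = 4π²r³/T² = 3.99114×10^5 km³/s².
Semi-major axis of the transfer orbit: a_t = (7720 + 51300)/2 = 29510 km.
Half the transfer-orbit period gives t = π√(a_t³/μ) = 25210 s.
Converting: 25210 s ÷ 3600 s/hour = 7.00 hours.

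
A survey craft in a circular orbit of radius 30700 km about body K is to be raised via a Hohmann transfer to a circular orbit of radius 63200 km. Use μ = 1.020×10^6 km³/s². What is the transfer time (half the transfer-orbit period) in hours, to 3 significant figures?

t = 8.79 hours

The Hohmann ellipse has a_t = (r₁ + r₂)/2 = 46950 km.
Transfer time t = π√(a_t³/μ) = π√((46950)³ / 1.020×10^6) = 31640 s.
Converting: 31640 s ÷ 3600 s/hour = 8.79 hours.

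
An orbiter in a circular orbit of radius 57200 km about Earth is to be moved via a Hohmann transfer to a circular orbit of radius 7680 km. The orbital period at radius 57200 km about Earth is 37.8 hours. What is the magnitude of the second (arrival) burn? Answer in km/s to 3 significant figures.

Δv₂ = 2.36 km/s

From Kepler's third law T² = 4π²r³/μ at r = 57200 km, T = 37.8 hours = 37.8 × 3600 s = 1.3608×10^5 s: μ = 4π²r³/T² = 3.98987×10^5 km³/s².
Transfer-ellipse semi-major axis a_t = (r₁ + r₂)/2 = (57200 + 7680)/2 = 32440 km.
On the circular orbit at r = 7680 km, v_c = √(μ/r) = 7.208 km/s.
Vis-viva on the transfer ellipse at r = 7680 km gives v_t = √[μ(2/r − 1/a_t)] = 9.571 km/s.
Δv₂ = |v_t − v_c| = |9.571 − 7.208| = 2.363 km/s.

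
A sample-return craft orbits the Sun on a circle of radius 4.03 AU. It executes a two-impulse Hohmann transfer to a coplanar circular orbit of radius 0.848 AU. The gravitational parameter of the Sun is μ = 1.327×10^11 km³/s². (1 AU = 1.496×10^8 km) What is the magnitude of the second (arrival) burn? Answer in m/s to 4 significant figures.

Δv₂ = 9231 m/s

In km: r₁ = 4.03 × 1.496×10^8 = 6.02888×10^8 km; r₂ = 0.848 × 1.496×10^8 = 1.268608×10^8 km.
Semi-major axis of the transfer orbit: a_t = (6.02888×10^8 + 1.268608×10^8)/2 = 3.648744×10^8 km.
Circular speed at r = 1.268608×10^8 km: v_c = √(μ/r) = 32.3424 km/s.
Vis-viva on the transfer ellipse at r = 1.268608×10^8 km gives v_t = √[μ(2/r − 1/a_t)] = 41.5737 km/s.
Δv₂ = |v_t − v_c| = |41.5737 − 32.3424| = 9.231 km/s.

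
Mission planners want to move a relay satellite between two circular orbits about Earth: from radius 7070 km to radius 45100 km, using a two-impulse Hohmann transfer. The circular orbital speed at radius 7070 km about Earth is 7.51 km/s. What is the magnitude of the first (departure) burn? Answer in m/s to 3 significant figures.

From the circular-orbit relation v² = μ/r at r = 7070 km: μ = v²r = (7.51)² × 7070 = 3.98749×10^5 km³/s².
The Hohmann ellipse has a_t = (r₁ + r₂)/2 = 26085 km.
On the circular orbit at r = 7070 km, v_c = √(μ/r) = 7.510 km/s.
Transfer-orbit speed at the same r (vis-viva, a = a_t): v_t = √[μ(2/r − 1/a_t)] = 9.875 km/s.
Δv₁ = |v_t − v_c| = |9.875 − 7.510| = 2.365 km/s.

Δv₁ = 2360 m/s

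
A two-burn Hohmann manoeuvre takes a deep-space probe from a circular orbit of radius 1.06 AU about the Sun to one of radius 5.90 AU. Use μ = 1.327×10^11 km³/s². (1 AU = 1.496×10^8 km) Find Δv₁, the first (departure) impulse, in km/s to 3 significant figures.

In km: r₁ = 1.06 × 1.496×10^8 = 1.58576×10^8 km; r₂ = 5.90 × 1.496×10^8 = 8.8264×10^8 km.
Semi-major axis of the transfer orbit: a_t = (1.58576×10^8 + 8.8264×10^8)/2 = 5.20608×10^8 km.
On the circular orbit at r = 1.58576×10^8 km, v_c = √(μ/r) = 28.928 km/s.
Transfer-orbit speed at the same r (vis-viva, a = a_t): v_t = √[μ(2/r − 1/a_t)] = 37.666 km/s.
Δv₁ = |v_t − v_c| = |37.666 − 28.928| = 8.738 km/s.

Δv₁ = 8.74 km/s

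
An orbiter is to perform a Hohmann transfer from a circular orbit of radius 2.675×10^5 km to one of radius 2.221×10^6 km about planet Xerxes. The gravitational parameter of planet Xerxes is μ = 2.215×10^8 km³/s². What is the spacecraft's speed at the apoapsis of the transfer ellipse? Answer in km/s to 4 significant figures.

Transfer-ellipse semi-major axis a_t = (r₁ + r₂)/2 = (2.675×10^5 + 2.221×10^6)/2 = 1.24425×10^6 km.
The apoapsis of the transfer ellipse is at r = 2.221×10^6 km.
Applying v² = μ(2/r − 1/a_t): v = 4.630 km/s.

v = 4.630 km/s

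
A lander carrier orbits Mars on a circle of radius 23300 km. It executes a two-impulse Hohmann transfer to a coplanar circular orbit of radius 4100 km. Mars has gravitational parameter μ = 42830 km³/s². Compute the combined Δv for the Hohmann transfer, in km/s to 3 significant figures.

Δv = 1.60 km/s

The Hohmann ellipse has a_t = (r₁ + r₂)/2 = 13700 km.
Circular speed at r₁: v₁ = √(μ/r₁) = √(42830/23300) = 1.3558 km/s.
On the transfer ellipse at r₁, vis-viva gives v_a = √[μ(2/r₁ − 1/a_t)] = 0.74170 km/s.
First burn Δv₁ = |v_a − v₁| = 0.6141 km/s.
At r₂, v₂ = √(μ/r₂) = 3.2321 km/s.
Transfer-orbit speed at r₂: v_p = √[μ(2/r₂ − 1/a_t)] = 4.2150 km/s.
Second burn Δv₂ = |v₂ − v_p| = 0.9829 km/s.
Δv = Δv₁ + Δv₂ = 0.6141 + 0.9829 = 1.597 km/s.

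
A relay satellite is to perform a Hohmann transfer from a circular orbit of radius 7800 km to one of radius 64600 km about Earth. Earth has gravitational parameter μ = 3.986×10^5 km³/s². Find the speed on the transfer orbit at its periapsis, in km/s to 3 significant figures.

The Hohmann ellipse has a_t = (r₁ + r₂)/2 = 36200 km.
At periapsis, r = 7800 km.
From the vis-viva equation, v = √[μ(2/r − 1/a_t)] = 9.550 km/s.

v = 9.55 km/s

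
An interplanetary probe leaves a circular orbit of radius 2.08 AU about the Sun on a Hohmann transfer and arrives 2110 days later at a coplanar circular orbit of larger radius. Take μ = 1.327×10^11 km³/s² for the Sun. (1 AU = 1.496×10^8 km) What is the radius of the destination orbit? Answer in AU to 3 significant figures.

In km: r₁ = 2.08 × 1.496×10^8 = 3.11168×10^8 km.
Transfer time t = 2110 days = 1.82304×10^8 s, and t = π√(a_t³/μ).
So a_t = (μ t²/π²)^(1/3) = (1.327×10^11 × (1.82304×10^8)² / π²)^(1/3) = 7.6452×10^8 km.
Since a_t = (r₁ + r₂)/2, r₂ = 2a_t − r₁ = 2×7.6452×10^8 − 3.11168×10^8 = 1.217872×10^9 km.
In AU: r₂ = 1.217872×10^9 / 1.496×10^8 = 8.14 AU.

r₂ = 8.14 AU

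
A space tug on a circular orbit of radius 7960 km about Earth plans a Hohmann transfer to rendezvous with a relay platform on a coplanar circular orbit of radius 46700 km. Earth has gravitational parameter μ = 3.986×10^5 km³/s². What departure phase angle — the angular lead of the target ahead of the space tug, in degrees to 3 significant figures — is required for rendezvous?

φ = 99.4°

Transfer-ellipse semi-major axis a_t = (r₁ + r₂)/2 = (7960 + 46700)/2 = 27330 km.
Transfer time t = π√(a_t³/μ) = 22482 s.
Target angular speed ω₂ = √(μ/r₂³) = 6.2560×10^-5 rad/s.
Angle swept by the target during transfer: ω₂·t = 1.4065 rad = 80.59°.
Arrival is 180° from departure on the ellipse, so φ = 180° − 80.59° = 99.4°.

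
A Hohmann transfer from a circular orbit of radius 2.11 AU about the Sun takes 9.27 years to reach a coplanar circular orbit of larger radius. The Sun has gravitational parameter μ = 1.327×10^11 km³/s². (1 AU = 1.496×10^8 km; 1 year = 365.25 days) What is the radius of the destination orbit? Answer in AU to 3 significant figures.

In km: r₁ = 2.11 × 1.496×10^8 = 3.15656×10^8 km.
Transfer time t = 9.27 years × 365.25 × 86400 s = 2.92538952×10^8 s, and t = π√(a_t³/μ).
So a_t = (μ t²/π²)^(1/3) = (1.327×10^11 × (2.92538952×10^8)² / π²)^(1/3) = 1.0479×10^9 km.
Since a_t = (r₁ + r₂)/2, r₂ = 2a_t − r₁ = 2×1.0479×10^9 − 3.15656×10^8 = 1.780144×10^9 km.
In AU: r₂ = 1.780144×10^9 / 1.496×10^8 = 11.9 AU.

r₂ = 11.9 AU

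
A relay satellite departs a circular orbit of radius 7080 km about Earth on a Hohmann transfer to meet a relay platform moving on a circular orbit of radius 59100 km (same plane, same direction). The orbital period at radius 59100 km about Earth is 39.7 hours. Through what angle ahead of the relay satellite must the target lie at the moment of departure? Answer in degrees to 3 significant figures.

φ = 105°

From Kepler's third law T² = 4π²r³/μ at r = 59100 km, T = 39.7 hours = 39.7 × 3600 s = 1.4292×10^5 s: μ = 4π²r³/T² = 3.98966×10^5 km³/s².
Semi-major axis of the transfer orbit: a_t = (7080 + 59100)/2 = 33090 km.
Transfer time t = π√(a_t³/μ) = 29940 s.
Target angular speed ω₂ = √(μ/r₂³) = 4.396×10^-5 rad/s.
Angle swept by the target during transfer: ω₂·t = 1.3162 rad = 75.41°.
Arrival is 180° from departure on the ellipse, so φ = 180° − 75.41° = 105°.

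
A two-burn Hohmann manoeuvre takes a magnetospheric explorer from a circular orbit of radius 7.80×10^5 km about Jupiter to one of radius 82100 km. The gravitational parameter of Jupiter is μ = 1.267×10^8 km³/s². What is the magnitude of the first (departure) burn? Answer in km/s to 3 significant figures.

Transfer-ellipse semi-major axis a_t = (r₁ + r₂)/2 = (7.800×10^5 + 82100)/2 = 4.3105×10^5 km.
On the circular orbit at r = 7.800×10^5 km, v_c = √(μ/r) = 12.745 km/s.
Transfer-orbit speed at the same r (vis-viva, a = a_t): v_t = √[μ(2/r − 1/a_t)] = 5.5622 km/s.
Δv₁ = |v_t − v_c| = |5.5622 − 12.745| = 7.183 km/s.

Δv₁ = 7.18 km/s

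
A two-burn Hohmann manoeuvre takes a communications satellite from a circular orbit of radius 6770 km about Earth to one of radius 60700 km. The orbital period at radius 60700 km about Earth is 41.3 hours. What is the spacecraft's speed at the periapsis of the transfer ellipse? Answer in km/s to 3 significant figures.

From Kepler's third law T² = 4π²r³/μ at r = 60700 km, T = 41.3 hours = 41.3 × 3600 s = 1.4868×10^5 s: μ = 4π²r³/T² = 3.99412×10^5 km³/s².
The Hohmann ellipse has a_t = (r₁ + r₂)/2 = 33735 km.
The periapsis of the transfer ellipse is at r = 6770 km.
From the vis-viva equation, v = √[μ(2/r − 1/a_t)] = 10.30 km/s.

v = 10.3 km/s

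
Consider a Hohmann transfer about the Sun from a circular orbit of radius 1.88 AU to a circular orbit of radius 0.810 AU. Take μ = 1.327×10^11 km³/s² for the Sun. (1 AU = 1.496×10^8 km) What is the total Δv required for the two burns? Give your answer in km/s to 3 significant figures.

In km: r₁ = 1.88 × 1.496×10^8 = 2.81248×10^8 km; r₂ = 0.810 × 1.496×10^8 = 1.21176×10^8 km.
Transfer-ellipse semi-major axis a_t = (r₁ + r₂)/2 = (2.81248×10^8 + 1.21176×10^8)/2 = 2.01212×10^8 km.
At r₁ the circular-orbit speed is v₁ = √(μ/r₁) = 21.722 km/s.
Transfer-orbit speed at r₁ (v² = μ(2/r − 1/a)): v_a = √[μ(2/r₁ − 1/a_t)] = 16.857 km/s.
First burn Δv₁ = |v_a − v₁| = 4.865 km/s.
At r₂, v₂ = √(μ/r₂) = 33.092 km/s.
Transfer-orbit speed at r₂: v_p = √[μ(2/r₂ − 1/a_t)] = 39.124 km/s.
Second burn Δv₂ = |v₂ − v_p| = 6.032 km/s.
Total Δv = Δv₁ + Δv₂ = 10.90 km/s.

Δv = 10.9 km/s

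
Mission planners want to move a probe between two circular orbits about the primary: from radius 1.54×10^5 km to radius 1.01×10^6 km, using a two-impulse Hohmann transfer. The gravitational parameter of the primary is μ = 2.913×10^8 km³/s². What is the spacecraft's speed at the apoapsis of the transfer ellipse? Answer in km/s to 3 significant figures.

The Hohmann ellipse has a_t = (r₁ + r₂)/2 = 5.820×10^5 km.
At apoapsis, r = 1.010×10^6 km.
Applying v² = μ(2/r − 1/a_t): v = 8.736 km/s.

v = 8.74 km/s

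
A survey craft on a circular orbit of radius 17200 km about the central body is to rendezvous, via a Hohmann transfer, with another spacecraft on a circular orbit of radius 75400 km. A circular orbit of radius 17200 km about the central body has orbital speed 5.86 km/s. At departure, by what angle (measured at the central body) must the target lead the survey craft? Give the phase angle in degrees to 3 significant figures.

φ = 93.4°

From the circular-orbit relation v² = μ/r at r = 17200 km: μ = v²r = (5.86)² × 17200 = 5.90641×10^5 km³/s².
Transfer-ellipse semi-major axis a_t = (r₁ + r₂)/2 = (17200 + 75400)/2 = 46300 km.
Transfer time t = π√(a_t³/μ) = 40725 s.
Target angular speed ω₂ = √(μ/r₂³) = 3.7120×10^-5 rad/s.
Angle swept by the target during transfer: ω₂·t = 1.5117 rad = 86.61°.
Arrival is 180° from departure on the ellipse, so φ = 180° − 86.61° = 93.4°.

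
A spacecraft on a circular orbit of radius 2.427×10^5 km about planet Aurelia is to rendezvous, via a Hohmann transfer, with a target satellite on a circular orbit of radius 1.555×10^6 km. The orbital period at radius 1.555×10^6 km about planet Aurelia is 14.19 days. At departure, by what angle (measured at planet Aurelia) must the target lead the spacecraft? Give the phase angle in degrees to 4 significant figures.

φ = 100.9°

From Kepler's third law T² = 4π²r³/μ at r = 1.555×10^6 km, T = 14.19 days = 14.19 × 86400 s = 1.226016×10^6 s: μ = 4π²r³/T² = 9.87549×10^7 km³/s².
The Hohmann ellipse has a_t = (r₁ + r₂)/2 = 8.9885×10^5 km.
Transfer time t = π√(a_t³/μ) = 2.694×10^5 s.
Target angular speed ω₂ = √(μ/r₂³) = 5.125×10^-6 rad/s.
Angle swept by the target during transfer: ω₂·t = 1.3807 rad = 79.11°.
The spacecraft traverses 180° on the transfer ellipse, so the target must lead by 180° − 79.11° = 100.9°.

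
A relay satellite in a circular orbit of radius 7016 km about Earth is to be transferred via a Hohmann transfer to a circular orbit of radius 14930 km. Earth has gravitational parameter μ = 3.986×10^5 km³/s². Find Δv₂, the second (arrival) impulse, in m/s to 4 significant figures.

Semi-major axis of the transfer orbit: a_t = (7016 + 14930)/2 = 10973 km.
On the circular orbit at r = 14930 km, v_c = √(μ/r) = 5.167 km/s.
Transfer-orbit speed at the same r (vis-viva, a = a_t): v_t = √[μ(2/r − 1/a_t)] = 4.132 km/s.
Δv₂ = |v_t − v_c| = |4.132 − 5.167| = 1.035 km/s.

Δv₂ = 1035 m/s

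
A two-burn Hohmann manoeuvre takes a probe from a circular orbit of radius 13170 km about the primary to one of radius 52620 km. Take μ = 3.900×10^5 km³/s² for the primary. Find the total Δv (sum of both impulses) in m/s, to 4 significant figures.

Δv = 2441 m/s

Semi-major axis of the transfer orbit: a_t = (13170 + 52620)/2 = 32895 km.
Circular speed at r₁: v₁ = √(μ/r₁) = √(3.900×10^5/13170) = 5.442 km/s.
Transfer-orbit speed at r₁ (vis-viva): v_p = √[μ(2/r₁ − 1/a_t)] = 6.883 km/s.
First burn Δv₁ = |v_p − v₁| = 1.441 km/s.
Circular speed at r₂: v₂ = √(μ/r₂) = 2.7224 km/s.
Transfer-orbit speed at r₂: v_a = √[μ(2/r₂ − 1/a_t)] = 1.7226 km/s.
Second burn Δv₂ = |v₂ − v_a| = 0.9998 km/s.
Total Δv = Δv₁ + Δv₂ = 2.441 km/s.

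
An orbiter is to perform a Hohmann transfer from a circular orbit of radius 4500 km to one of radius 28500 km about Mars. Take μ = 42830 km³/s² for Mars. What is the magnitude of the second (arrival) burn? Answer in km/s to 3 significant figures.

Δv₂ = 0.586 km/s

The Hohmann ellipse has a_t = (r₁ + r₂)/2 = 16500 km.
Circular speed at r = 28500 km: v_c = √(μ/r) = 1.2259 km/s.
Transfer-orbit speed at the same r (vis-viva, a = a_t): v_t = √[μ(2/r − 1/a_t)] = 0.64020 km/s.
Δv₂ = |v_t − v_c| = |0.64020 − 1.2259| = 0.5857 km/s.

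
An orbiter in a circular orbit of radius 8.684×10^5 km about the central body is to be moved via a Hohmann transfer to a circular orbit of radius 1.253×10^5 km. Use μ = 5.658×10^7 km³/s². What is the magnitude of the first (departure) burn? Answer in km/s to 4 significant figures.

The Hohmann ellipse has a_t = (r₁ + r₂)/2 = 4.9685×10^5 km.
Circular speed at r = 8.684×10^5 km: v_c = √(μ/r) = 8.072 km/s.
Transfer-orbit speed at the same r (vis-viva, a = a_t): v_t = √[μ(2/r − 1/a_t)] = 4.054 km/s.
Δv₁ = |v_t − v_c| = |4.054 − 8.072| = 4.018 km/s.

Δv₁ = 4.018 km/s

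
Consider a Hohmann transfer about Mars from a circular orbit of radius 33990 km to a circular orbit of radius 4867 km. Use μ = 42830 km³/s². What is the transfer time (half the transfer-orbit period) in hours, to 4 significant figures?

t = 11.42 hours

The Hohmann ellipse has a_t = (r₁ + r₂)/2 = 19428.5 km.
Half the transfer-orbit period gives t = π√(a_t³/μ) = 41110 s.
Converting: 41110 s ÷ 3600 s/hour = 11.42 hours.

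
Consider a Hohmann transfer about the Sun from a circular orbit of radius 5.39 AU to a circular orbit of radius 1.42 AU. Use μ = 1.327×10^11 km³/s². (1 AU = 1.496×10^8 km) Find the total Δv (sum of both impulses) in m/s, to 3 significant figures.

In km: r₁ = 5.39 × 1.496×10^8 = 8.06344×10^8 km; r₂ = 1.42 × 1.496×10^8 = 2.12432×10^8 km.
The Hohmann ellipse has a_t = (r₁ + r₂)/2 = 5.09388×10^8 km.
Circular speed at r₁: v₁ = √(μ/r₁) = √(1.327×10^11/8.06344×10^8) = 12.828 km/s.
Transfer-orbit speed at r₁ (v² = μ(2/r − 1/a)): v_a = √[μ(2/r₁ − 1/a_t)] = 8.2844 km/s.
First burn Δv₁ = |v_a − v₁| = 4.544 km/s.
At r₂, v₂ = √(μ/r₂) = 24.9934 km/s.
Transfer-orbit speed at r₂: v_p = √[μ(2/r₂ − 1/a_t)] = 31.4457 km/s.
Second burn Δv₂ = |v₂ − v_p| = 6.452 km/s.
Total Δv = Δv₁ + Δv₂ = 11.00 km/s.

Δv = 11000 m/s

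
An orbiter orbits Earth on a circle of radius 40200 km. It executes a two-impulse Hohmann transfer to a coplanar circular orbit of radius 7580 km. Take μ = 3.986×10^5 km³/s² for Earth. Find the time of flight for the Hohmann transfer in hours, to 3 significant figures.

t = 5.10 hours

The Hohmann ellipse has a_t = (r₁ + r₂)/2 = 23890 km.
Transfer time t = π√(a_t³/μ) = π√((23890)³ / 3.986×10^5) = 18370 s.
Converting: 18370 s ÷ 3600 s/hour = 5.10 hours.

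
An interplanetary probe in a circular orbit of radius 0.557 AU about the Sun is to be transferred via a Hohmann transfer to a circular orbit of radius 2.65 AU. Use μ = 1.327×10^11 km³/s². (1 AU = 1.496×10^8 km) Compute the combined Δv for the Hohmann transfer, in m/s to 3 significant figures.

Δv = 18900 m/s

In km: r₁ = 0.557 × 1.496×10^8 = 8.33272×10^7 km; r₂ = 2.65 × 1.496×10^8 = 3.9644×10^8 km.
Semi-major axis of the transfer orbit: a_t = (8.33272×10^7 + 3.9644×10^8)/2 = 2.398836×10^8 km.
Circular speed at r₁: v₁ = √(μ/r₁) = √(1.327×10^11/8.33272×10^7) = 39.906 km/s.
Transfer-orbit speed at r₁ (vis-viva equation): v_p = √[μ(2/r₁ − 1/a_t)] = 51.302 km/s.
First burn Δv₁ = |v_p − v₁| = 11.40 km/s.
At r₂, v₂ = √(μ/r₂) = 18.296 km/s.
Transfer-orbit speed at r₂: v_a = √[μ(2/r₂ − 1/a_t)] = 10.783 km/s.
Second burn Δv₂ = |v₂ − v_a| = 7.513 km/s.
Total Δv = Δv₁ + Δv₂ = 18.91 km/s.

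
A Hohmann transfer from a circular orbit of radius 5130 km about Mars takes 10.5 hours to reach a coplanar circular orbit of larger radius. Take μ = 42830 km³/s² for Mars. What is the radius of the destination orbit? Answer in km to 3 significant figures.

r₂ = 31600 km

Transfer time t = 10.5 hours = 37800 s, and t = π√(a_t³/μ).
So a_t = (μ t²/π²)^(1/3) = (42830 × (37800)² / π²)^(1/3) = 18371 km.
Since a_t = (r₁ + r₂)/2, r₂ = 2a_t − r₁ = 2×18371 − 5130 = 31612 km.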